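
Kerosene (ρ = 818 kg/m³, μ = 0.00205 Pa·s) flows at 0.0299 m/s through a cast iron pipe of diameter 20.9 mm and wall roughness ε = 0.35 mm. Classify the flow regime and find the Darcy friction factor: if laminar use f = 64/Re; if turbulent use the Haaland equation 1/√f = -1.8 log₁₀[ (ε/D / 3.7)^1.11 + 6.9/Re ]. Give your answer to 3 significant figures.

f ≈ 0.257

Re = ρVD/μ = 818·0.0299·0.0209/0.00205 = 249.4.
Re < 2300 → laminar, so f = 64/Re = 0.2567 (roughness is irrelevant in laminar flow).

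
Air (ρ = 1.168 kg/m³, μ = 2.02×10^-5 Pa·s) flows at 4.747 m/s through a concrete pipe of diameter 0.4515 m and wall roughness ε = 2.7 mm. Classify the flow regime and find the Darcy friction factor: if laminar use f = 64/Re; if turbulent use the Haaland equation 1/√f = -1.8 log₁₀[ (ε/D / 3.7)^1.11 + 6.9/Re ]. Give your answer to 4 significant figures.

Re = ρVD/μ = 1.168·4.747·0.4515/2.02e-05 = 1.239e+05.
Re > 4000 → turbulent. ε/D = 0.0027/0.4515 = 0.00598; Haaland: 1/√f = -1.8 log₁₀[0.000797 + 5.57e-05] = 5.525, so f = 0.03276.

f ≈ 0.03276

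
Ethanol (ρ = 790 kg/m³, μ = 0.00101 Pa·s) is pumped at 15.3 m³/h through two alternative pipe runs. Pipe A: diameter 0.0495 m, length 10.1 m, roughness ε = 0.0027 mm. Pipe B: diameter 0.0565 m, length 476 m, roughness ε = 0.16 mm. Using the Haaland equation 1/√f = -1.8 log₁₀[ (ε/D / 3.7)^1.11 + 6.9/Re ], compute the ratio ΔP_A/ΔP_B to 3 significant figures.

Pipe A: V = Q/A = 0.00425/0.001924 = 2.208 m/s; Re = 8.551e+04; ε/D = 5.45e-05; Haaland → f = 0.01863; ΔP_A = f(L/D)(ρV²/2) = 7323 Pa.
Pipe B: V = Q/A = 0.00425/0.002507 = 1.695 m/s; Re = 7.491e+04; ε/D = 0.00283; Haaland → f = 0.02739; ΔP_B = f(L/D)(ρV²/2) = 2.619e+05 Pa.
ΔP_A/ΔP_B = 7323/2.619e+05 = 0.0280.

ΔP_A/ΔP_B ≈ 0.0280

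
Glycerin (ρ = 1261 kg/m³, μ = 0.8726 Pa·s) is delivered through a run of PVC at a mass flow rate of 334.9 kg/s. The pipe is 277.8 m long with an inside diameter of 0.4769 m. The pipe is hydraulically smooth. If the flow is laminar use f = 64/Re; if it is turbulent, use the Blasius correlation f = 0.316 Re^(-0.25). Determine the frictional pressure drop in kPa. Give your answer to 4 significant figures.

A = πD²/4 = π(0.4769)²/4 = 0.1786 m²; mean velocity V = ṁ/(ρA) = 334.9/(1261 · 0.1786) = 1.487 m/s.
Reynolds number Re = ρVD/μ = 1261 · 1.487 · 0.4769 / 0.873 = 1025.
Re < 2300 → laminar flow, so f = 64/Re = 64/1025 = 0.06246 (the turbulent correlation is not needed).
Darcy-Weisbach: ΔP = f(L/D)(ρV²/2) = 0.06246·(277.8/0.4769)·(1261·1.487²/2) = 0.06246·582.5·1394 = 5.071e+04 Pa.
ΔP = 5.071e+04 Pa = 50.71 kPa.

ΔP ≈ 50.71 kPa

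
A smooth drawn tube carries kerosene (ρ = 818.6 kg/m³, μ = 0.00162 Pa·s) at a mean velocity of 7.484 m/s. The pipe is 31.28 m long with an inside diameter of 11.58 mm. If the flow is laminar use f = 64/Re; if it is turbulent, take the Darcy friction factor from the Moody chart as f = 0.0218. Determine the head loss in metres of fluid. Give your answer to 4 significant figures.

h_f ≈ 168.1 m

Reynolds number Re = ρVD/μ = 818.6 · 7.484 · 0.01158 / 0.00162 = 4.379e+04.
Re > 4000 → turbulent; use the Moody-chart value f = 0.0218.
Darcy-Weisbach: ΔP = f(L/D)(ρV²/2) = 0.0218·(31.28/0.01158)·(818.6·7.484²/2) = 0.0218·2701·2.292e+04 = 1.35e+06 Pa.
Head loss h_f = ΔP/(ρg) = 1.35e+06/(818.6·9.81) = 168.1 m.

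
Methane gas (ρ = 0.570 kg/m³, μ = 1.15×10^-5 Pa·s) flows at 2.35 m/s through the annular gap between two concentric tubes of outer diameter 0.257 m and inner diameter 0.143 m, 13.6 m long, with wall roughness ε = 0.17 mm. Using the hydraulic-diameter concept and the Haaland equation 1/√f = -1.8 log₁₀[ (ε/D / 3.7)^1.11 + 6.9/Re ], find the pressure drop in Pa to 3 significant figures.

Hydraulic diameter D_h = 4A/P = D_o - D_i = 0.257 - 0.143 = 0.114 m.
Re = ρVD_h/μ = 0.57·2.35·0.114/1.15e-05 = 1.328e+04.
ε/D_h = 0.00017/0.114 = 0.00149; Haaland gives 1/√f = -1.8 log₁₀[0.000171+0.00052] = 5.69, so f = 0.03089.
ΔP = f(L/D_h)(ρV²/2) = 0.03089·13.6/0.114·1.574 = 5.8 Pa.

ΔP ≈ 5.80 Pa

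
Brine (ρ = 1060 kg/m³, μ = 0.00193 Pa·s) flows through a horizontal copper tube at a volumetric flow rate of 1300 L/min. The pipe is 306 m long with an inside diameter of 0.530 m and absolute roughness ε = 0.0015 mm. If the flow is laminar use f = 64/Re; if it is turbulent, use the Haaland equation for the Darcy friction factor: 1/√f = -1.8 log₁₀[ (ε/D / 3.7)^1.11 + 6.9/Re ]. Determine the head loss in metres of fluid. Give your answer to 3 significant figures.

Q = 1300 L/min = 1300/60000 = 0.02167 m³/s.
Cross-sectional area A = πD²/4 = π(0.53)²/4 = 0.2206 m²; mean velocity V = Q/A = 0.02167/0.2206 = 0.09821 m/s.
Reynolds number Re = ρVD/μ = 1060 · 0.09821 · 0.53 / 0.00193 = 2.859e+04.
Re > 4000 → turbulent. Relative roughness ε/D = 1.5e-06/0.53 = 2.83e-06. Haaland: 1/√f = -1.8 log₁₀[(2.83e-06/3.7)^1.11 + 6.9/2.859e+04] = -1.8 log₁₀[1.62e-07 + 0.000241] = 6.511, so f = 0.02359.
Darcy-Weisbach: ΔP = f(L/D)(ρV²/2) = 0.02359·(306/0.53)·(1060·0.09821²/2) = 0.02359·577.4·5.112 = 69.63 Pa.
Head loss h_f = ΔP/(ρg) = 69.63/(1060·9.81) = 0.00670 m.

h_f ≈ 0.00670 m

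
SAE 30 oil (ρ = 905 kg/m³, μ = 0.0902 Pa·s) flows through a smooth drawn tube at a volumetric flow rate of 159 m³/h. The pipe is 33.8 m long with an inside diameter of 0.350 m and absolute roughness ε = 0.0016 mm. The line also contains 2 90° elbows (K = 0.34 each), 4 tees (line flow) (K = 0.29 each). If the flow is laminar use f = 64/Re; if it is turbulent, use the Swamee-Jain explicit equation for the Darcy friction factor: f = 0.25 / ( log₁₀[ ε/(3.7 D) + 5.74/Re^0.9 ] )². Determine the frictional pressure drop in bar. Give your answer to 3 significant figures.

ΔP ≈ 0.00541 bar

Q = 159 m³/h = 159/3600 = 0.04417 m³/s.
Cross-sectional area A = πD²/4 = π(0.35)²/4 = 0.09621 m²; mean velocity V = Q/A = 0.04417/0.09621 = 0.4591 m/s.
Reynolds number Re = ρVD/μ = 905 · 0.4591 · 0.35 / 0.0902 = 1612.
Re < 2300 → laminar flow, so f = 64/Re = 64/1612 = 0.0397 (the turbulent correlation is not needed).
Total minor-loss coefficient ΣK = 2·0.34 + 4·0.29 = 1.84.
ΔP = [f·L/D + ΣK]·(ρV²/2) = [0.0397·33.8/0.35 + 1.84]·(905·0.4591²/2) = [3.834 + 1.84]·95.36 = 541.1 Pa.
ΔP = 541.1 Pa = 0.00541 bar.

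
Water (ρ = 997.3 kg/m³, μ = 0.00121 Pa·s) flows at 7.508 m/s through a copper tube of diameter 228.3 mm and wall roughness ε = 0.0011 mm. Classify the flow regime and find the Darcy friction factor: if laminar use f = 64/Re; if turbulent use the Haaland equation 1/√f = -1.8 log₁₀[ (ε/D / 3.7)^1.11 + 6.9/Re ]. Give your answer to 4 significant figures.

f ≈ 0.01105

Re = ρVD/μ = 997.3·7.508·0.2283/0.00121 = 1.413e+06.
Re > 4000 → turbulent. ε/D = 1.1e-06/0.2283 = 4.82e-06; Haaland: 1/√f = -1.8 log₁₀[2.93e-07 + 4.88e-06] = 9.515, so f = 0.01105.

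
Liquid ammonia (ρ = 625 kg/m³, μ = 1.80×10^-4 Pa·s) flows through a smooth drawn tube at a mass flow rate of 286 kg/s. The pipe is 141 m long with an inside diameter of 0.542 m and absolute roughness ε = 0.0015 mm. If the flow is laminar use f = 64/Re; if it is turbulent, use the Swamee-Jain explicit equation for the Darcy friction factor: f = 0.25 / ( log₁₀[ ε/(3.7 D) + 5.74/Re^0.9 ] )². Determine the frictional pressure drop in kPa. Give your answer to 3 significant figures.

ΔP ≈ 3.06 kPa

A = πD²/4 = π(0.542)²/4 = 0.2307 m²; mean velocity V = ṁ/(ρA) = 286/(625 · 0.2307) = 1.983 m/s.
Reynolds number Re = ρVD/μ = 625 · 1.983 · 0.542 / 0.00018 = 3.733e+06.
Re > 4000 → turbulent. Relative roughness ε/D = 1.5e-06/0.542 = 2.77e-06. Swamee-Jain: f = 0.25/(log₁₀[2.77e-06/3.7 + 5.74/3.733e+06^0.9])² = 0.25/(log₁₀[7.48e-07 + 6.98e-06])² = 0.25/(-5.112)² = 0.009568.
Darcy-Weisbach: ΔP = f(L/D)(ρV²/2) = 0.009568·(141/0.542)·(625·1.983²/2) = 0.009568·260.1·1229 = 3060 Pa.
ΔP = 3060 Pa = 3.06 kPa.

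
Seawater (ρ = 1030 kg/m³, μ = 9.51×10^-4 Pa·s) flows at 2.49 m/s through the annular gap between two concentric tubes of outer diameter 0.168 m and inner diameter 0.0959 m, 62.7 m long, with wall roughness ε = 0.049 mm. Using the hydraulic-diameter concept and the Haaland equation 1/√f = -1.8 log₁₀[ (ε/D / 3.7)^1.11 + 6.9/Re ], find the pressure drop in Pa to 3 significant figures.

ΔP ≈ 54300 Pa

Hydraulic diameter D_h = 4A/P = D_o - D_i = 0.168 - 0.0959 = 0.0721 m.
Re = ρVD_h/μ = 1030·2.49·0.0721/0.000951 = 1.944e+05.
ε/D_h = 4.9e-05/0.0721 = 0.00068; Haaland gives 1/√f = -1.8 log₁₀[7.13e-05+3.55e-05] = 7.149, so f = 0.01957.
ΔP = f(L/D_h)(ρV²/2) = 0.01957·62.7/0.0721·3193 = 5.434e+04 Pa.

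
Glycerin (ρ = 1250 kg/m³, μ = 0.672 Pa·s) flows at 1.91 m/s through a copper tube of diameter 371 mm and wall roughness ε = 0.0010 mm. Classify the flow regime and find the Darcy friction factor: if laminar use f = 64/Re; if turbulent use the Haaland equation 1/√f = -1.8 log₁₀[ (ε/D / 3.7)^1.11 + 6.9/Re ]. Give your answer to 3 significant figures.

f ≈ 0.0486

Re = ρVD/μ = 1250·1.91·0.371/0.672 = 1318.
Re < 2300 → laminar, so f = 64/Re = 0.04855 (roughness is irrelevant in laminar flow).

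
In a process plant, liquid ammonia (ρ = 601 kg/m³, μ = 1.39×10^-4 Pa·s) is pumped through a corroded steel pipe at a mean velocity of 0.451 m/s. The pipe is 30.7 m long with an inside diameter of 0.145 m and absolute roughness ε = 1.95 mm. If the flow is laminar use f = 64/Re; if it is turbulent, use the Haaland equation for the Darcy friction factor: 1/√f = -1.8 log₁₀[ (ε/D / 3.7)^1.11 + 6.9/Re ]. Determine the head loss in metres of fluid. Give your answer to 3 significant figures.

h_f ≈ 0.0928 m

Reynolds number Re = ρVD/μ = 601 · 0.451 · 0.145 / 0.000139 = 2.828e+05.
Re > 4000 → turbulent. Relative roughness ε/D = 0.00195/0.145 = 0.0134. Haaland: 1/√f = -1.8 log₁₀[(0.0134/3.7)^1.11 + 6.9/2.828e+05] = -1.8 log₁₀[0.00196 + 2.44e-05] = 4.865, so f = 0.04226.
Darcy-Weisbach: ΔP = f(L/D)(ρV²/2) = 0.04226·(30.7/0.145)·(601·0.451²/2) = 0.04226·211.7·61.12 = 546.9 Pa.
Head loss h_f = ΔP/(ρg) = 546.9/(601·9.81) = 0.0928 m.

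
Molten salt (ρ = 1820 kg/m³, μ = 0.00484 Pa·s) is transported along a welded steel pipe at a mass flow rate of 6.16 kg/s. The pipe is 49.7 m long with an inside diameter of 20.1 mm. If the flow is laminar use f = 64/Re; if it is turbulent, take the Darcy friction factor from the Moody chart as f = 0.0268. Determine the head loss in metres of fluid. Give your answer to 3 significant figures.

h_f ≈ 384 m

A = πD²/4 = π(0.0201)²/4 = 0.0003173 m²; mean velocity V = ṁ/(ρA) = 6.16/(1820 · 0.0003173) = 10.67 m/s.
Reynolds number Re = ρVD/μ = 1820 · 10.67 · 0.0201 / 0.00484 = 8.062e+04.
Re > 4000 → turbulent; use the Moody-chart value f = 0.0268.
Darcy-Weisbach: ΔP = f(L/D)(ρV²/2) = 0.0268·(49.7/0.0201)·(1820·10.67²/2) = 0.0268·2473·1.035e+05 = 6.861e+06 Pa.
Head loss h_f = ΔP/(ρg) = 6.861e+06/(1820·9.81) = 384 m.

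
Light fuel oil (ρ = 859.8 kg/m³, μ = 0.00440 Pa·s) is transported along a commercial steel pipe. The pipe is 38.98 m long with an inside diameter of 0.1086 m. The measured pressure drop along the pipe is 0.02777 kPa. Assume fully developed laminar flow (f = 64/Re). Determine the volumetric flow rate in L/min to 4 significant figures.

Q ≈ 33.17 L/min

For laminar flow, f = 64/Re with Re = ρVD/μ, so Darcy-Weisbach reduces to ΔP = 32μLV/D². Solving for V: V = ΔP·D²/(32μL) = 27.77·(0.1086)²/(32·0.0044·38.98) = 0.05967 m/s.
Check: Re = ρVD/μ = 859.8·0.05967·0.1086/0.0044 = 1266 < 2300, so the laminar assumption holds.
Q = V·A = 0.05967·(π/4·0.1086²) = 0.0005528 m³/s = 33.17 L/min.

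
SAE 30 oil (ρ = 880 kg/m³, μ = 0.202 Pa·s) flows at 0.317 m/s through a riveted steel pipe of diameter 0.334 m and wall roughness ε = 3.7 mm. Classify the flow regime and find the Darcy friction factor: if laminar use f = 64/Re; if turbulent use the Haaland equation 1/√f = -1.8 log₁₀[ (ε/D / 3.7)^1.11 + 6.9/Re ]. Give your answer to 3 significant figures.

f ≈ 0.139

Re = ρVD/μ = 880·0.317·0.334/0.202 = 461.3.
Re < 2300 → laminar, so f = 64/Re = 0.1388 (roughness is irrelevant in laminar flow).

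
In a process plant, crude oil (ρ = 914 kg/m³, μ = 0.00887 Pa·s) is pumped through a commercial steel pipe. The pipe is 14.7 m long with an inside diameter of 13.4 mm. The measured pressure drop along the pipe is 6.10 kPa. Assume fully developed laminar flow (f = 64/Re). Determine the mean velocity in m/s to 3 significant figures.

V ≈ 0.263 m/s

For laminar flow, f = 64/Re with Re = ρVD/μ, so Darcy-Weisbach reduces to ΔP = 32μLV/D². Solving for V: V = ΔP·D²/(32μL) = 6100·(0.0134)²/(32·0.00887·14.7) = 0.2625 m/s.
Check: Re = ρVD/μ = 914·0.2625·0.0134/0.00887 = 362.5 < 2300, so the laminar assumption holds.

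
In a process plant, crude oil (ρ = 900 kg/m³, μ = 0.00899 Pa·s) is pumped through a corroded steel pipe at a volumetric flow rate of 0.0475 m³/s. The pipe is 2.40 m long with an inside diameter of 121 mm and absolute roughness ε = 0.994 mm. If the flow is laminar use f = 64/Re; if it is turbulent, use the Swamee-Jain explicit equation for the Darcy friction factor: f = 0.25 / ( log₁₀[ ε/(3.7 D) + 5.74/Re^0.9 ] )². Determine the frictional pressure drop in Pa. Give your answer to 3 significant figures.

Cross-sectional area A = πD²/4 = π(0.121)²/4 = 0.0115 m²; mean velocity V = Q/A = 0.0475/0.0115 = 4.131 m/s.
Reynolds number Re = ρVD/μ = 900 · 4.131 · 0.121 / 0.00899 = 5.004e+04.
Re > 4000 → turbulent. Relative roughness ε/D = 0.000994/0.121 = 0.00821. Swamee-Jain: f = 0.25/(log₁₀[0.00821/3.7 + 5.74/5.004e+04^0.9])² = 0.25/(log₁₀[0.00222 + 0.000338])² = 0.25/(-2.592)² = 0.03721.
Darcy-Weisbach: ΔP = f(L/D)(ρV²/2) = 0.03721·(2.4/0.121)·(900·4.131²/2) = 0.03721·19.83·7679 = 5667 Pa.

ΔP ≈ 5670 Pa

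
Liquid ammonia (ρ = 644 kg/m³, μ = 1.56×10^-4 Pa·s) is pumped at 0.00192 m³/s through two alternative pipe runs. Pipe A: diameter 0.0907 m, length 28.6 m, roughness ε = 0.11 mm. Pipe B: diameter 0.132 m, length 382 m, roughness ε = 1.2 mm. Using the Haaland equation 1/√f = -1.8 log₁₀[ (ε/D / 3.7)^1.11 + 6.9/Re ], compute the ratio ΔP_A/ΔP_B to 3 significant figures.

ΔP_A/ΔP_B ≈ 0.293

Pipe A: V = Q/A = 0.00192/0.006461 = 0.2972 m/s; Re = 1.113e+05; ε/D = 0.00121; Haaland → f = 0.02249; ΔP_A = f(L/D)(ρV²/2) = 201.7 Pa.
Pipe B: V = Q/A = 0.00192/0.01368 = 0.1403 m/s; Re = 7.645e+04; ε/D = 0.00909; Haaland → f = 0.03755; ΔP_B = f(L/D)(ρV²/2) = 688.9 Pa.
ΔP_A/ΔP_B = 201.7/688.9 = 0.293.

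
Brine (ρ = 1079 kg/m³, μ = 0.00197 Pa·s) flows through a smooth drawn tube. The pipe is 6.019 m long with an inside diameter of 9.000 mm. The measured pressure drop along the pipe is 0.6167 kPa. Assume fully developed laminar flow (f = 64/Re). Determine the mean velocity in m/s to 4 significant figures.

V ≈ 0.1316 m/s

For laminar flow, f = 64/Re with Re = ρVD/μ, so Darcy-Weisbach reduces to ΔP = 32μLV/D². Solving for V: V = ΔP·D²/(32μL) = 616.7·(0.009)²/(32·0.00197·6.019) = 0.1316 m/s.
Check: Re = ρVD/μ = 1079·0.1316·0.009/0.00197 = 649 < 2300, so the laminar assumption holds.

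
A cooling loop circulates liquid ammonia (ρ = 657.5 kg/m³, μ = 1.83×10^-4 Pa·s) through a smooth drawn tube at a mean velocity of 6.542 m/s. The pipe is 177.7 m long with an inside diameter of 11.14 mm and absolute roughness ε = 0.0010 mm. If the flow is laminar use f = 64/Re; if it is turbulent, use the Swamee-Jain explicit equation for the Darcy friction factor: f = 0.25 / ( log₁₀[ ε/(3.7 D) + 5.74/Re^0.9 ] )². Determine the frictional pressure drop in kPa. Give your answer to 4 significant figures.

ΔP ≈ 3511 kPa

Reynolds number Re = ρVD/μ = 657.5 · 6.542 · 0.01114 / 0.000183 = 2.618e+05.
Re > 4000 → turbulent. Relative roughness ε/D = 1e-06/0.01114 = 8.98e-05. Swamee-Jain: f = 0.25/(log₁₀[8.98e-05/3.7 + 5.74/2.618e+05^0.9])² = 0.25/(log₁₀[2.43e-05 + 7.63e-05])² = 0.25/(-3.997)² = 0.01564.
Darcy-Weisbach: ΔP = f(L/D)(ρV²/2) = 0.01564·(177.7/0.01114)·(657.5·6.542²/2) = 0.01564·1.595e+04·1.407e+04 = 3.511e+06 Pa.
ΔP = 3.511e+06 Pa = 3511 kPa.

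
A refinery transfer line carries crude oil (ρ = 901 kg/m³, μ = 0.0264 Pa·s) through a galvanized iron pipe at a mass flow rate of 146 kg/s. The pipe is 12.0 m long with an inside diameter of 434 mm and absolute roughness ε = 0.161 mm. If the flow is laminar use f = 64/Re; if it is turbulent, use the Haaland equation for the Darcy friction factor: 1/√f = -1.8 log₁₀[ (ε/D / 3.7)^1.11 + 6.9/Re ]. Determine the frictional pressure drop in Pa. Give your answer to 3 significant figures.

A = πD²/4 = π(0.434)²/4 = 0.1479 m²; mean velocity V = ṁ/(ρA) = 146/(901 · 0.1479) = 1.095 m/s.
Reynolds number Re = ρVD/μ = 901 · 1.095 · 0.434 / 0.0264 = 1.622e+04.
Re > 4000 → turbulent. Relative roughness ε/D = 0.000161/0.434 = 0.000371. Haaland: 1/√f = -1.8 log₁₀[(0.000371/3.7)^1.11 + 6.9/1.622e+04] = -1.8 log₁₀[3.64e-05 + 0.000425] = 6.004, so f = 0.02774.
Darcy-Weisbach: ΔP = f(L/D)(ρV²/2) = 0.02774·(12/0.434)·(901·1.095²/2) = 0.02774·27.65·540.5 = 414.6 Pa.

ΔP ≈ 415 Pa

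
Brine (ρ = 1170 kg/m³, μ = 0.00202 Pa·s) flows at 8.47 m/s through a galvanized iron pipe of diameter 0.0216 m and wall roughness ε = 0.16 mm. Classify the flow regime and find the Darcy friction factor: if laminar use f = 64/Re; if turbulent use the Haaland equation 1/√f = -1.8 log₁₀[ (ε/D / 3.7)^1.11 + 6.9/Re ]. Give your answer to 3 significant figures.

f ≈ 0.0350

Re = ρVD/μ = 1170·8.47·0.0216/0.00202 = 1.06e+05.
Re > 4000 → turbulent. ε/D = 0.00016/0.0216 = 0.00741; Haaland: 1/√f = -1.8 log₁₀[0.00101 + 6.51e-05] = 5.343, so f = 0.03503.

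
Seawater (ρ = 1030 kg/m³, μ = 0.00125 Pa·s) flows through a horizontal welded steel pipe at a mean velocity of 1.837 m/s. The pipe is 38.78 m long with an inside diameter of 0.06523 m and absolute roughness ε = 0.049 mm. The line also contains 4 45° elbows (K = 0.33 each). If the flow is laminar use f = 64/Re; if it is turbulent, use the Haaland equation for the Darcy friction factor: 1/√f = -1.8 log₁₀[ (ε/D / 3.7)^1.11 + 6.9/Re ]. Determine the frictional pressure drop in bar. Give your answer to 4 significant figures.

Reynolds number Re = ρVD/μ = 1030 · 1.837 · 0.06523 / 0.00125 = 9.874e+04.
Re > 4000 → turbulent. Relative roughness ε/D = 4.9e-05/0.06523 = 0.000751. Haaland: 1/√f = -1.8 log₁₀[(0.000751/3.7)^1.11 + 6.9/9.874e+04] = -1.8 log₁₀[7.97e-05 + 6.99e-05] = 6.885, so f = 0.02109.
Total minor-loss coefficient ΣK = 4·0.33 = 1.32.
ΔP = [f·L/D + ΣK]·(ρV²/2) = [0.02109·38.78/0.06523 + 1.32]·(1030·1.837²/2) = [12.54 + 1.32]·1738 = 2.409e+04 Pa.
ΔP = 2.409e+04 Pa = 0.2409 bar.

ΔP ≈ 0.2409 bar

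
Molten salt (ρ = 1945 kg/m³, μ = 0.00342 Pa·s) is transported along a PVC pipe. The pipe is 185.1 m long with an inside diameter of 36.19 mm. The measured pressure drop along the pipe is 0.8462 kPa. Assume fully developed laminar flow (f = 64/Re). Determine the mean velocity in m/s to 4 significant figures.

For laminar flow, f = 64/Re with Re = ρVD/μ, so Darcy-Weisbach reduces to ΔP = 32μLV/D². Solving for V: V = ΔP·D²/(32μL) = 846.2·(0.03619)²/(32·0.00342·185.1) = 0.05471 m/s.
Check: Re = ρVD/μ = 1945·0.05471·0.03619/0.00342 = 1126 < 2300, so the laminar assumption holds.

V ≈ 0.05471 m/s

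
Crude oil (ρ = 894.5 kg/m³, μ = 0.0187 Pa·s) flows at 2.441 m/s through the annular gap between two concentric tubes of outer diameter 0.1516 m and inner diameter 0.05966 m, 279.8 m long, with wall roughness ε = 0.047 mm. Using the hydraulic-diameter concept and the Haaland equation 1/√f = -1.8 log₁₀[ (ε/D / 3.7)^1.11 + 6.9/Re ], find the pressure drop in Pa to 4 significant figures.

ΔP ≈ 251000 Pa

Hydraulic diameter D_h = 4A/P = D_o - D_i = 0.1516 - 0.05966 = 0.09194 m.
Re = ρVD_h/μ = 894.5·2.441·0.09194/0.0187 = 1.074e+04.
ε/D_h = 4.7e-05/0.09194 = 0.000511; Haaland gives 1/√f = -1.8 log₁₀[5.2e-05+0.000643] = 5.685, so f = 0.03094.
ΔP = f(L/D_h)(ρV²/2) = 0.03094·279.8/0.09194·2665 = 2.51e+05 Pa.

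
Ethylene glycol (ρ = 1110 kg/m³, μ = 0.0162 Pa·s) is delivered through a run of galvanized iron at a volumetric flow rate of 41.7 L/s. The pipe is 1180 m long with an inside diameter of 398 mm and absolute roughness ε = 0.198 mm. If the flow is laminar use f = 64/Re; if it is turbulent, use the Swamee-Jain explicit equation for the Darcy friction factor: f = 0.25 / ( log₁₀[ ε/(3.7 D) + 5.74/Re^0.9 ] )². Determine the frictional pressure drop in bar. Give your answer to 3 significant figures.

Q = 41.7 L/s = 41.7/1000 = 0.0417 m³/s.
Cross-sectional area A = πD²/4 = π(0.398)²/4 = 0.1244 m²; mean velocity V = Q/A = 0.0417/0.1244 = 0.3352 m/s.
Reynolds number Re = ρVD/μ = 1110 · 0.3352 · 0.398 / 0.0162 = 9141.
Re > 4000 → turbulent. Relative roughness ε/D = 0.000198/0.398 = 0.000497. Swamee-Jain: f = 0.25/(log₁₀[0.000497/3.7 + 5.74/9141^0.9])² = 0.25/(log₁₀[0.000134 + 0.00156])² = 0.25/(-2.77)² = 0.03258.
Darcy-Weisbach: ΔP = f(L/D)(ρV²/2) = 0.03258·(1180/0.398)·(1110·0.3352²/2) = 0.03258·2965·62.35 = 6023 Pa.
ΔP = 6023 Pa = 0.0602 bar.

ΔP ≈ 0.0602 bar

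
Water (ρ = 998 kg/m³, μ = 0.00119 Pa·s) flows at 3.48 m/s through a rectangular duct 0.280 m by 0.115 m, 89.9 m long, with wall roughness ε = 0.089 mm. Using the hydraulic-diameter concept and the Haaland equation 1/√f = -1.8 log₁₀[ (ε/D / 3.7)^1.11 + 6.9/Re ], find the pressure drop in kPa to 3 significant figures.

Hydraulic diameter D_h = 4A/P = 4·(0.28·0.115)/(2·(0.28+0.115)) = 0.1288/0.79 = 0.163 m.
Re = ρVD_h/μ = 998·3.48·0.163/0.00119 = 4.758e+05.
ε/D_h = 8.9e-05/0.163 = 0.000546; Haaland gives 1/√f = -1.8 log₁₀[5.59e-05+1.45e-05] = 7.474, so f = 0.0179.
ΔP = f(L/D_h)(ρV²/2) = 0.0179·89.9/0.163·6043 = 5.965e+04 Pa.
ΔP = 59.6 kPa.

ΔP ≈ 59.6 kPa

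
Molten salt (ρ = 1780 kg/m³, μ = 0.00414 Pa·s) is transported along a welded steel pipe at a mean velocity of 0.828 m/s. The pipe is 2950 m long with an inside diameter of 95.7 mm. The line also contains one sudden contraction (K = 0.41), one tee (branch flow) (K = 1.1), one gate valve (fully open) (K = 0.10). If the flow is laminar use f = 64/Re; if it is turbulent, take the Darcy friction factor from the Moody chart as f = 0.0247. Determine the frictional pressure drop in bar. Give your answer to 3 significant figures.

Reynolds number Re = ρVD/μ = 1780 · 0.828 · 0.0957 / 0.00414 = 3.407e+04.
Re > 4000 → turbulent; use the Moody-chart value f = 0.0247.
Total minor-loss coefficient ΣK = 1·0.41 + 1·1.1 + 1·0.1 = 1.61.
ΔP = [f·L/D + ΣK]·(ρV²/2) = [0.0247·2950/0.0957 + 1.61]·(1780·0.828²/2) = [761.4 + 1.61]·610.2 = 4.656e+05 Pa.
ΔP = 4.656e+05 Pa = 4.66 bar.

ΔP ≈ 4.66 bar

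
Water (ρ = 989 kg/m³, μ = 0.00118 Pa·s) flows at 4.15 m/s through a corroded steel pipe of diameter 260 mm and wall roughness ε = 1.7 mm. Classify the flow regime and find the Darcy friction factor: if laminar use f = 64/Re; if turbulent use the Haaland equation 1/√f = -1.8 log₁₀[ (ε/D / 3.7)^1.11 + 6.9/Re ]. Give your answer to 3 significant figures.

f ≈ 0.0331

Re = ρVD/μ = 989·4.15·0.26/0.00118 = 9.043e+05.
Re > 4000 → turbulent. ε/D = 0.0017/0.26 = 0.00654; Haaland: 1/√f = -1.8 log₁₀[0.00088 + 7.63e-06] = 5.493, so f = 0.03314.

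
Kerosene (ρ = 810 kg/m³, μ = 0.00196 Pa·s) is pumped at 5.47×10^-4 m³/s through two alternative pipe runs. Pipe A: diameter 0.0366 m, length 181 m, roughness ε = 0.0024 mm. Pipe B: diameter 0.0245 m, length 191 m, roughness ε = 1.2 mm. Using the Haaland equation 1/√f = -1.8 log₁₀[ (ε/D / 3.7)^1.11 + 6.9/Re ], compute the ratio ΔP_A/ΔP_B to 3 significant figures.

Pipe A: V = Q/A = 0.000547/0.001052 = 0.5199 m/s; Re = 7864; ε/D = 6.56e-05; Haaland → f = 0.03309; ΔP_A = f(L/D)(ρV²/2) = 1.791e+04 Pa.
Pipe B: V = Q/A = 0.000547/0.0004714 = 1.16 m/s; Re = 1.175e+04; ε/D = 0.049; Haaland → f = 0.0731; ΔP_B = f(L/D)(ρV²/2) = 3.107e+05 Pa.
ΔP_A/ΔP_B = 1.791e+04/3.107e+05 = 0.0577.

ΔP_A/ΔP_B ≈ 0.0577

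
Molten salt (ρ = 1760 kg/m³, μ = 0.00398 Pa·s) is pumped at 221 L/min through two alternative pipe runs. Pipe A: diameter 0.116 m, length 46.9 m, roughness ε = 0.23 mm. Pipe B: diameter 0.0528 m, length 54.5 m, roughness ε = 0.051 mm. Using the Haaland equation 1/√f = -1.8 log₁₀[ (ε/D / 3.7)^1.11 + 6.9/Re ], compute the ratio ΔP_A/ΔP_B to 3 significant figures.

ΔP_A/ΔP_B ≈ 0.0206

Pipe A: V = Q/A = 0.003683/0.01057 = 0.3485 m/s; Re = 1.788e+04; ε/D = 0.00198; Haaland → f = 0.03; ΔP_A = f(L/D)(ρV²/2) = 1296 Pa.
Pipe B: V = Q/A = 0.003683/0.00219 = 1.682 m/s; Re = 3.928e+04; ε/D = 0.000966; Haaland → f = 0.02447; ΔP_B = f(L/D)(ρV²/2) = 6.291e+04 Pa.
ΔP_A/ΔP_B = 1296/6.291e+04 = 0.0206.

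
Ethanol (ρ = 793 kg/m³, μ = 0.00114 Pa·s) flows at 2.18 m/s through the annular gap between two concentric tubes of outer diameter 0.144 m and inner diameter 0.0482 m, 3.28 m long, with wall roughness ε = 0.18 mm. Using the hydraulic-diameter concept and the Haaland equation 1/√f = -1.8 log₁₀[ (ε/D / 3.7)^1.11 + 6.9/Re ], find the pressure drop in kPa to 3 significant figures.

Hydraulic diameter D_h = 4A/P = D_o - D_i = 0.144 - 0.0482 = 0.0958 m.
Re = ρVD_h/μ = 793·2.18·0.0958/0.00114 = 1.453e+05.
ε/D_h = 0.00018/0.0958 = 0.00188; Haaland gives 1/√f = -1.8 log₁₀[0.00022+4.75e-05] = 6.429, so f = 0.02419.
ΔP = f(L/D_h)(ρV²/2) = 0.02419·3.28/0.0958·1884 = 1561 Pa.
ΔP = 1.56 kPa.

ΔP ≈ 1.56 kPa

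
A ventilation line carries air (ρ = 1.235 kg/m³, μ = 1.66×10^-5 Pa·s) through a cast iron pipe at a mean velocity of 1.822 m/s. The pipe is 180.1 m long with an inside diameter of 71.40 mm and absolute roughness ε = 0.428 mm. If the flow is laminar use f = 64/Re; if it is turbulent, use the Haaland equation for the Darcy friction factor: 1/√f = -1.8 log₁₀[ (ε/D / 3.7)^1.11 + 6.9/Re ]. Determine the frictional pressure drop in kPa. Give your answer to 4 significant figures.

Reynolds number Re = ρVD/μ = 1.235 · 1.822 · 0.0714 / 1.66e-05 = 9678.
Re > 4000 → turbulent. Relative roughness ε/D = 0.000428/0.0714 = 0.00599. Haaland: 1/√f = -1.8 log₁₀[(0.00599/3.7)^1.11 + 6.9/9678] = -1.8 log₁₀[0.000799 + 0.000713] = 5.077, so f = 0.0388.
Darcy-Weisbach: ΔP = f(L/D)(ρV²/2) = 0.0388·(180.1/0.0714)·(1.235·1.822²/2) = 0.0388·2522·2.05 = 200.6 Pa.
ΔP = 200.6 Pa = 0.2006 kPa.

ΔP ≈ 0.2006 kPa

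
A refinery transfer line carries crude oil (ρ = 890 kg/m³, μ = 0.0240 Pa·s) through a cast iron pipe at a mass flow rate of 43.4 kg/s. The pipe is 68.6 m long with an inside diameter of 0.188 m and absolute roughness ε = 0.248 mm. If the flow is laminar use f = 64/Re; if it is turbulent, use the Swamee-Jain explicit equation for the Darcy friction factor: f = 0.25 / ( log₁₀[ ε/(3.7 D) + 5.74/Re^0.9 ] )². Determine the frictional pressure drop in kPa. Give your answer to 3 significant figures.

A = πD²/4 = π(0.188)²/4 = 0.02776 m²; mean velocity V = ṁ/(ρA) = 43.4/(890 · 0.02776) = 1.757 m/s.
Reynolds number Re = ρVD/μ = 890 · 1.757 · 0.188 / 0.024 = 1.225e+04.
Re > 4000 → turbulent. Relative roughness ε/D = 0.000248/0.188 = 0.00132. Swamee-Jain: f = 0.25/(log₁₀[0.00132/3.7 + 5.74/1.225e+04^0.9])² = 0.25/(log₁₀[0.000357 + 0.0012])² = 0.25/(-2.807)² = 0.03172.
Darcy-Weisbach: ΔP = f(L/D)(ρV²/2) = 0.03172·(68.6/0.188)·(890·1.757²/2) = 0.03172·364.9·1373 = 1.589e+04 Pa.
ΔP = 1.589e+04 Pa = 15.9 kPa.

ΔP ≈ 15.9 kPa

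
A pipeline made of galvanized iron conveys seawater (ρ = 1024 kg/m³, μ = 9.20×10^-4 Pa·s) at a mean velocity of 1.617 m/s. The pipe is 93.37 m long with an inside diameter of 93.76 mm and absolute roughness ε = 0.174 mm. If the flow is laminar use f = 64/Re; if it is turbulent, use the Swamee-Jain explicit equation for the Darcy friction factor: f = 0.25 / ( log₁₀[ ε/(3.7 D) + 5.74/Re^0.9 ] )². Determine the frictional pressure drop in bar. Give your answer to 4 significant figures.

Reynolds number Re = ρVD/μ = 1024 · 1.617 · 0.09376 / 0.00092 = 1.687e+05.
Re > 4000 → turbulent. Relative roughness ε/D = 0.000174/0.09376 = 0.00186. Swamee-Jain: f = 0.25/(log₁₀[0.00186/3.7 + 5.74/1.687e+05^0.9])² = 0.25/(log₁₀[0.000502 + 0.000113])² = 0.25/(-3.211)² = 0.02424.
Darcy-Weisbach: ΔP = f(L/D)(ρV²/2) = 0.02424·(93.37/0.09376)·(1024·1.617²/2) = 0.02424·995.8·1339 = 3.232e+04 Pa.
ΔP = 3.232e+04 Pa = 0.3232 bar.

ΔP ≈ 0.3232 bar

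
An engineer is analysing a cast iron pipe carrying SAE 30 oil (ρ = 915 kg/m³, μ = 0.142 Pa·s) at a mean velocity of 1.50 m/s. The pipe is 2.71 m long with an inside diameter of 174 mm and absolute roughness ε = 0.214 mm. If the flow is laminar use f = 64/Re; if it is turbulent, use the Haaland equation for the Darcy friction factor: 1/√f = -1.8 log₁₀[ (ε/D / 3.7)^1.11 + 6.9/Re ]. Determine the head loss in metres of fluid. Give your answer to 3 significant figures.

Reynolds number Re = ρVD/μ = 915 · 1.5 · 0.174 / 0.142 = 1682.
Re < 2300 → laminar flow, so f = 64/Re = 64/1682 = 0.03805 (the turbulent correlation is not needed).
Darcy-Weisbach: ΔP = f(L/D)(ρV²/2) = 0.03805·(2.71/0.174)·(915·1.5²/2) = 0.03805·15.57·1029 = 610.1 Pa.
Head loss h_f = ΔP/(ρg) = 610.1/(915·9.81) = 0.0680 m.

h_f ≈ 0.0680 m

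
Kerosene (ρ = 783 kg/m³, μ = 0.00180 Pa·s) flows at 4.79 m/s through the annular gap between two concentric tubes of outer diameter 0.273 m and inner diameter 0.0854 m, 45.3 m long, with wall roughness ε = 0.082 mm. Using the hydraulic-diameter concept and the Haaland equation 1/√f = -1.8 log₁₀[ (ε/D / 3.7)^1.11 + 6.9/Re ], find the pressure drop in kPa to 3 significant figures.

Hydraulic diameter D_h = 4A/P = D_o - D_i = 0.273 - 0.0854 = 0.1876 m.
Re = ρVD_h/μ = 783·4.79·0.1876/0.0018 = 3.909e+05.
ε/D_h = 8.2e-05/0.1876 = 0.000437; Haaland gives 1/√f = -1.8 log₁₀[4.37e-05+1.77e-05] = 7.582, so f = 0.01739.
ΔP = f(L/D_h)(ρV²/2) = 0.01739·45.3/0.1876·8983 = 3.773e+04 Pa.
ΔP = 37.7 kPa.

ΔP ≈ 37.7 kPa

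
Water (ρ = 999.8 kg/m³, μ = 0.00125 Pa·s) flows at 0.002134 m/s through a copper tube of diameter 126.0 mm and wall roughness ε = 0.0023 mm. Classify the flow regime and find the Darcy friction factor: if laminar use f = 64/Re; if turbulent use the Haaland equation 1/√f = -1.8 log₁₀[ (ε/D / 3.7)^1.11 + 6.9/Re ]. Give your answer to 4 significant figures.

Re = ρVD/μ = 999.8·0.002134·0.126/0.00125 = 215.1.
Re < 2300 → laminar, so f = 64/Re = 0.2976 (roughness is irrelevant in laminar flow).

f ≈ 0.2976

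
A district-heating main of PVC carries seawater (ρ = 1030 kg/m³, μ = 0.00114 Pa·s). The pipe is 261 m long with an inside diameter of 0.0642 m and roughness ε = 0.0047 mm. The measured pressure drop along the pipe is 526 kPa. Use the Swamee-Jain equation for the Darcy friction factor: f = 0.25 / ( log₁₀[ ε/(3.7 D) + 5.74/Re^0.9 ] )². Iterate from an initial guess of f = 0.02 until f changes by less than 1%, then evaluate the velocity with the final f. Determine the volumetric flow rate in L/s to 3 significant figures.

Q ≈ 12.9 L/s

Rearranging Darcy-Weisbach: V = √(2·ΔP·D/(f·L·ρ)). With ε/D = 4.7e-06/0.0642 = 7.32e-05, iterate starting from f = 0.02:
  f = 0.02 → V = √(2·5.26e+05·0.0642/(0.02·261·1030)) = 3.544 m/s; Re = ρVD/μ = 2.056e+05; f → 0.0161
  f = 0.0161 → V = 3.95 m/s; Re = 2.291e+05; f → 0.01582
  f = 0.01582 → V = 3.985 m/s; Re = 2.312e+05; f → 0.0158
Converged (Δf/f < 1%). With the final f = 0.0158: V = √(2·5.26e+05·0.0642/(0.0158·261·1030)) = 3.988 m/s.
Q = V·A = 3.988·(π/4·0.0642²) = 0.01291 m³/s = 12.9 L/s.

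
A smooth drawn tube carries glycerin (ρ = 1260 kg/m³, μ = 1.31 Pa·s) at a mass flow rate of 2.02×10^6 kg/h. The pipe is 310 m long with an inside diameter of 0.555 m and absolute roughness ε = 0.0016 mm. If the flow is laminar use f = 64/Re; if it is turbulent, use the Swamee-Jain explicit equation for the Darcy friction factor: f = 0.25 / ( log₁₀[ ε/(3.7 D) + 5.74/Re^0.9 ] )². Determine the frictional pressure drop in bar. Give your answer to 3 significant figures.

ΔP ≈ 0.777 bar

ṁ = 2.02×10^6 kg/h = 2.02×10^6/3600 = 561.1 kg/s.
A = πD²/4 = π(0.555)²/4 = 0.2419 m²; mean velocity V = ṁ/(ρA) = 561.1/(1260 · 0.2419) = 1.841 m/s.
Reynolds number Re = ρVD/μ = 1260 · 1.841 · 0.555 / 1.31 = 982.6.
Re < 2300 → laminar flow, so f = 64/Re = 64/982.6 = 0.06513 (the turbulent correlation is not needed).
Darcy-Weisbach: ΔP = f(L/D)(ρV²/2) = 0.06513·(310/0.555)·(1260·1.841²/2) = 0.06513·558.6·2135 = 7.766e+04 Pa.
ΔP = 7.766e+04 Pa = 0.777 bar.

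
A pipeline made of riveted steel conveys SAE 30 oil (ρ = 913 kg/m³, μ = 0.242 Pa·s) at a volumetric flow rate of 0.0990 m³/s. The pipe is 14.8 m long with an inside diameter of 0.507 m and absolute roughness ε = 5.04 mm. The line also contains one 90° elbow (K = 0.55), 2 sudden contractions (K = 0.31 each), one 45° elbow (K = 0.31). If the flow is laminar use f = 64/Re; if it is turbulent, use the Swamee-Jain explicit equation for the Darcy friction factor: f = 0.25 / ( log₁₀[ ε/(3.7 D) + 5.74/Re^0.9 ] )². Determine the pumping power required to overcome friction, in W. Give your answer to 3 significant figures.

P ≈ 37.7 W

Cross-sectional area A = πD²/4 = π(0.507)²/4 = 0.2019 m²; mean velocity V = Q/A = 0.099/0.2019 = 0.4904 m/s.
Reynolds number Re = ρVD/μ = 913 · 0.4904 · 0.507 / 0.242 = 938.
Re < 2300 → laminar flow, so f = 64/Re = 64/938 = 0.06823 (the turbulent correlation is not needed).
Total minor-loss coefficient ΣK = 1·0.55 + 2·0.31 + 1·0.31 = 1.48.
ΔP = [f·L/D + ΣK]·(ρV²/2) = [0.06823·14.8/0.507 + 1.48]·(913·0.4904²/2) = [1.992 + 1.48]·109.8 = 381.1 Pa.
Pumping power P = QΔP = 0.099·381.1 = 37.73 W = 37.7 W.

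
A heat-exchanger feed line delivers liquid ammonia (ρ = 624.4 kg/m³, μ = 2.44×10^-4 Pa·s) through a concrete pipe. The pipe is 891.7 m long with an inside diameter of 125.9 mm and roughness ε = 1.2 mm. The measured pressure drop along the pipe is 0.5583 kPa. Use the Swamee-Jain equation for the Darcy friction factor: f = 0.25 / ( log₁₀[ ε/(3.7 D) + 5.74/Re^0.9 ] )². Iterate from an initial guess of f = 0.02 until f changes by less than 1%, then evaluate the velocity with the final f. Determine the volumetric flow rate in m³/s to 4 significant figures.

Q ≈ 9.873×10^-4 m³/s

Rearranging Darcy-Weisbach: V = √(2·ΔP·D/(f·L·ρ)). With ε/D = 0.0012/0.1259 = 0.00953, iterate starting from f = 0.02:
  f = 0.02 → V = √(2·558.3·0.1259/(0.02·891.7·624.4)) = 0.1124 m/s; Re = ρVD/μ = 3.62e+04; f → 0.03941
  f = 0.03941 → V = 0.08004 m/s; Re = 2.579e+04; f → 0.04012
  f = 0.04012 → V = 0.07933 m/s; Re = 2.556e+04; f → 0.04015
Converged (Δf/f < 1%). With the final f = 0.04015: V = √(2·558.3·0.1259/(0.04015·891.7·624.4)) = 0.0793 m/s.
Q = V·A = 0.0793·(π/4·0.1259²) = 0.0009873 m³/s = 9.873×10^-4 m³/s.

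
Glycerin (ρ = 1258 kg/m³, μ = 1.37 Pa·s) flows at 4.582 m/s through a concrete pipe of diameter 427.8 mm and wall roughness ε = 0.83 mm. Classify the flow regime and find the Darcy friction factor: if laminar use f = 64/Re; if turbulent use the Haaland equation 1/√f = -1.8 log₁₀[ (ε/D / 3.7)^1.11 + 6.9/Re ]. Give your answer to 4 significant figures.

Re = ρVD/μ = 1258·4.582·0.4278/1.37 = 1800.
Re < 2300 → laminar, so f = 64/Re = 0.03556 (roughness is irrelevant in laminar flow).

f ≈ 0.03556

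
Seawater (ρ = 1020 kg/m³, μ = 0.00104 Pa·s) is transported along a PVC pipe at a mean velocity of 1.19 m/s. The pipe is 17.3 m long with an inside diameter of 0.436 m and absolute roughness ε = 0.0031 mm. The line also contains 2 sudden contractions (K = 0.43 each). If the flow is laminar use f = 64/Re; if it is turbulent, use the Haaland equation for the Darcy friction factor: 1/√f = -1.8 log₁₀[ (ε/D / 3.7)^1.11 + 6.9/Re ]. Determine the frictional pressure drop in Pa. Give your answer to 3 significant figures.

ΔP ≈ 997 Pa

Reynolds number Re = ρVD/μ = 1020 · 1.19 · 0.436 / 0.00104 = 5.089e+05.
Re > 4000 → turbulent. Relative roughness ε/D = 3.1e-06/0.436 = 7.11e-06. Haaland: 1/√f = -1.8 log₁₀[(7.11e-06/3.7)^1.11 + 6.9/5.089e+05] = -1.8 log₁₀[4.52e-07 + 1.36e-05] = 8.736, so f = 0.0131.
Total minor-loss coefficient ΣK = 2·0.43 = 0.86.
ΔP = [f·L/D + ΣK]·(ρV²/2) = [0.0131·17.3/0.436 + 0.86]·(1020·1.19²/2) = [0.5199 + 0.86]·722.2 = 996.6 Pa.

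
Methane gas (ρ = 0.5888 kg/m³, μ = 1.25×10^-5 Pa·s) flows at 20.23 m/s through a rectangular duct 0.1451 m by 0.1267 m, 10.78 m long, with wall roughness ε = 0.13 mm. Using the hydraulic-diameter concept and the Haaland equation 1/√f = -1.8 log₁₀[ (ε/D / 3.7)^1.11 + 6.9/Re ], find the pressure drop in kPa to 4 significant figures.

Hydraulic diameter D_h = 4A/P = 4·(0.1451·0.1267)/(2·(0.1451+0.1267)) = 0.07354/0.5436 = 0.1353 m.
Re = ρVD_h/μ = 0.5888·20.23·0.1353/1.25e-05 = 1.289e+05.
ε/D_h = 0.00013/0.1353 = 0.000961; Haaland gives 1/√f = -1.8 log₁₀[0.000105+5.35e-05] = 6.841, so f = 0.02137.
ΔP = f(L/D_h)(ρV²/2) = 0.02137·10.78/0.1353·120.5 = 205.2 Pa.
ΔP = 0.2052 kPa.

ΔP ≈ 0.2052 kPa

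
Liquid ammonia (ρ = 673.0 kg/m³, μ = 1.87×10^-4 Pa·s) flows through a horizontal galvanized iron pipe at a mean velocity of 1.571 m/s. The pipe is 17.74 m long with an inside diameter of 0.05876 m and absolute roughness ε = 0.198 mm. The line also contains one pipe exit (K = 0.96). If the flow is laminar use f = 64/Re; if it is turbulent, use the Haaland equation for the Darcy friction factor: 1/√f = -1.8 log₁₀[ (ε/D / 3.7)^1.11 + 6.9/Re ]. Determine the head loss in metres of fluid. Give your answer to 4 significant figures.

h_f ≈ 1.163 m

Reynolds number Re = ρVD/μ = 673 · 1.571 · 0.05876 / 0.000187 = 3.322e+05.
Re > 4000 → turbulent. Relative roughness ε/D = 0.000198/0.05876 = 0.00337. Haaland: 1/√f = -1.8 log₁₀[(0.00337/3.7)^1.11 + 6.9/3.322e+05] = -1.8 log₁₀[0.000422 + 2.08e-05] = 6.038, so f = 0.02743.
Total minor-loss coefficient ΣK = 1·0.96 = 0.96.
ΔP = [f·L/D + ΣK]·(ρV²/2) = [0.02743·17.74/0.05876 + 0.96]·(673·1.571²/2) = [8.282 + 0.96]·830.5 = 7676 Pa.
Head loss h_f = ΔP/(ρg) = 7676/(673·9.81) = 1.163 m.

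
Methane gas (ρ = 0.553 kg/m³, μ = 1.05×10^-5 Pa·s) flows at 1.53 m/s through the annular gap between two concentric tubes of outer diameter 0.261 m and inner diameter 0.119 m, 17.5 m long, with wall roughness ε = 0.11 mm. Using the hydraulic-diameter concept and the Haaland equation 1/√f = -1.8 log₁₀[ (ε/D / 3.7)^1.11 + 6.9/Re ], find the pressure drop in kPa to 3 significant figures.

ΔP ≈ 0.00246 kPa

Hydraulic diameter D_h = 4A/P = D_o - D_i = 0.261 - 0.119 = 0.142 m.
Re = ρVD_h/μ = 0.553·1.53·0.142/1.05e-05 = 1.144e+04.
ε/D_h = 0.00011/0.142 = 0.000775; Haaland gives 1/√f = -1.8 log₁₀[8.25e-05+0.000603] = 5.695, so f = 0.03083.
ΔP = f(L/D_h)(ρV²/2) = 0.03083·17.5/0.142·0.6473 = 2.459 Pa.
ΔP = 0.00246 kPa.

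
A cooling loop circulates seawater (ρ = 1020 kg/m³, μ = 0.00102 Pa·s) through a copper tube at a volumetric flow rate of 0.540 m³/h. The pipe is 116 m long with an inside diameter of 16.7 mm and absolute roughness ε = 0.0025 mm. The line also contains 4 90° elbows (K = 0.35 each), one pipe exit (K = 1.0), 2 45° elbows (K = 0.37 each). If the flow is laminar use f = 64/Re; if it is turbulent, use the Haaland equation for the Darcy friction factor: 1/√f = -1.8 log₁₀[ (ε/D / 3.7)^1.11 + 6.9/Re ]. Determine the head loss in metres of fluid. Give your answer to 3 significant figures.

Q = 0.540 m³/h = 0.540/3600 = 0.00015 m³/s.
Cross-sectional area A = πD²/4 = π(0.0167)²/4 = 0.000219 m²; mean velocity V = Q/A = 0.00015/0.000219 = 0.6848 m/s.
Reynolds number Re = ρVD/μ = 1020 · 0.6848 · 0.0167 / 0.00102 = 1.144e+04.
Re > 4000 → turbulent. Relative roughness ε/D = 2.5e-06/0.0167 = 0.00015. Haaland: 1/√f = -1.8 log₁₀[(0.00015/3.7)^1.11 + 6.9/1.144e+04] = -1.8 log₁₀[1.33e-05 + 0.000603] = 5.778, so f = 0.02995.
Total minor-loss coefficient ΣK = 4·0.35 + 1·1 + 2·0.37 = 3.14.
ΔP = [f·L/D + ΣK]·(ρV²/2) = [0.02995·116/0.0167 + 3.14]·(1020·0.6848²/2) = [208.1 + 3.14]·239.2 = 5.051e+04 Pa.
Head loss h_f = ΔP/(ρg) = 5.051e+04/(1020·9.81) = 5.05 m.

h_f ≈ 5.05 m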